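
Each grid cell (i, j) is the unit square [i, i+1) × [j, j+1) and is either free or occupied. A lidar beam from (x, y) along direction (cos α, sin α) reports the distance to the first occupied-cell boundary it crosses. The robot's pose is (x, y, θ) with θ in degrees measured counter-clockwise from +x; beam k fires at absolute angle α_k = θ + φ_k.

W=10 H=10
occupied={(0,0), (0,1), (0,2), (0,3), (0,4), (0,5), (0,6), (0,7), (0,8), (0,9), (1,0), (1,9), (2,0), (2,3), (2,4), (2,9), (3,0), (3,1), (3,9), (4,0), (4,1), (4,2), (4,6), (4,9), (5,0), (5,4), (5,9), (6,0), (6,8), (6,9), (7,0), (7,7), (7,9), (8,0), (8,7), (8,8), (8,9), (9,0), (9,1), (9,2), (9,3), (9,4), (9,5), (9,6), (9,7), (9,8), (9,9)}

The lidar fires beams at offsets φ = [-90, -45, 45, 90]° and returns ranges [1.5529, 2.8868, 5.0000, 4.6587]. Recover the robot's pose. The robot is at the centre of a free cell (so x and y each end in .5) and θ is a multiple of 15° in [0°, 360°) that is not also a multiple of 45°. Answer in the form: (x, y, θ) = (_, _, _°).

(x, y, θ) = (7.5, 5.5, 195°)

Enumerate (i+0.5, j+0.5, θ) over the 53 free cells and 16 admissible headings. For each, cast all 4 beams and compare to the given ranges.
  (6.5, 7.5, 240°): beam 1 = 3.0000 ≠ 1.5529 ✗
  (1.5, 3.5, 345°): beam 1 = 1.9319 ≠ 1.5529 ✗
  (4.5, 5.5, 240°): beam 1 = 4.0415 ≠ 1.5529 ✗
  …
  (7.5, 5.5, 195°): r_1=1.5529, r_2=2.8868, r_3=5.0000, r_4=4.6587 — all match ✓
Only this pose fits every beam.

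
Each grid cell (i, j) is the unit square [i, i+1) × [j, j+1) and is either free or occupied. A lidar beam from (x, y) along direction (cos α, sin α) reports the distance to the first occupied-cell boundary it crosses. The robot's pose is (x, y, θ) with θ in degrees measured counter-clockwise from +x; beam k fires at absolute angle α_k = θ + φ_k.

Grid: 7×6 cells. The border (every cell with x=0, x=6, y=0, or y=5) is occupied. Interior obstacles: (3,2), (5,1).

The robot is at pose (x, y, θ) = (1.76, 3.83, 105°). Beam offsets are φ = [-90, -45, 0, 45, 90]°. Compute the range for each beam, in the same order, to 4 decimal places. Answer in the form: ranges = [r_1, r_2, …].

beam 1: φ=-90°, α=15°
  cosα=0.9659 sinα=0.2588 | (1,3) | tMaxX 0.2485 tMaxY 0.6568 | tΔX 1.0353 tΔY 3.8637
    t=0.2485 [x] (2,3)
    t=0.6568 [y] (2,4)
    t=1.2837 [x] (3,4)
    t=2.3190 [x] (4,4)
    t=3.3543 [x] (5,4)
    t=4.3896 [x] (6,4) — stop
  → r_1 = 4.3896
beam 2: φ=-45°, α=60°
  cosα=0.5000 sinα=0.8660 | (1,3) | tMaxX 0.4800 tMaxY 0.1963 | tΔX 2.0000 tΔY 1.1547
    t=0.1963 [y] (1,4)
    t=0.4800 [x] (2,4)
    t=1.3510 [y] (2,5) — stop
  → r_2 = 1.3510
beam 3: φ=0°, α=105°
  cosα=-0.2588 sinα=0.9659 | (1,3) | tMaxX 2.9364 tMaxY 0.1760 | tΔX 3.8637 tΔY 1.0353
    t=0.1760 [y] (1,4)
    t=1.2113 [y] (1,5) — stop
  → r_3 = 1.2113
beam 4: φ=45°, α=150°
  cosα=-0.8660 sinα=0.5000 | (1,3) | tMaxX 0.8776 tMaxY 0.3400 | tΔX 1.1547 tΔY 2.0000
    t=0.3400 [y] (1,4)
    t=0.8776 [x] (0,4) — stop
  → r_4 = 0.8776
beam 5: φ=90°, α=195°
  cosα=-0.9659 sinα=-0.2588 | (1,3) | tMaxX 0.7868 tMaxY 3.2069 | tΔX 1.0353 tΔY 3.8637
    t=0.7868 [x] (0,3) — stop
  → r_5 = 0.7868

ranges = [4.3896, 1.3510, 1.2113, 0.8776, 0.7868]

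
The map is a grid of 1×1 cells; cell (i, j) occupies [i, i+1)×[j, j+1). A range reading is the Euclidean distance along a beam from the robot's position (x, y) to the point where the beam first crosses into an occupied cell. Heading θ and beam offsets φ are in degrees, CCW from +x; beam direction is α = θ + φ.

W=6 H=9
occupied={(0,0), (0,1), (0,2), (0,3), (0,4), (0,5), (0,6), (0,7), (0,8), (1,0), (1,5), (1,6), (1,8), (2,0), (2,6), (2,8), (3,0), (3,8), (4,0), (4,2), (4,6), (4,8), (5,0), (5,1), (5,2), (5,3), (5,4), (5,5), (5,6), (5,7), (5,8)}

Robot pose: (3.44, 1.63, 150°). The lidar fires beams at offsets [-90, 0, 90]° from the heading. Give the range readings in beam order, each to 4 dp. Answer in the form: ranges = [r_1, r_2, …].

ranges = [1.1200, 2.8175, 0.7275]

beam 1: φ=-90°, α=60°
  dir = (cos 60°, sin 60°) = (0.5000, 0.8660); from cell (3,1)
  next x-line at t=1.1200, next y-line at t=0.4272; Δt_x=2.0000, Δt_y=1.1547
    y: enter (3,2) at t=0.4272
    x: enter (4,2) at t=1.1200 ← occupied
  → r_1 = 1.1200
beam 2: φ=0°, α=150°
  dir = (cos 150°, sin 150°) = (-0.8660, 0.5000); from cell (3,1)
  next x-line at t=0.5081, next y-line at t=0.7400; Δt_x=1.1547, Δt_y=2.0000
    x: enter (2,1) at t=0.5081
    y: enter (2,2) at t=0.7400
    x: enter (1,2) at t=1.6628
    y: enter (1,3) at t=2.7400
    x: enter (0,3) at t=2.8175 ← occupied
  → r_2 = 2.8175
beam 3: φ=90°, α=240°
  dir = (cos 240°, sin 240°) = (-0.5000, -0.8660); from cell (3,1)
  next x-line at t=0.8800, next y-line at t=0.7275; Δt_x=2.0000, Δt_y=1.1547
    y: enter (3,0) at t=0.7275 ← occupied
  → r_3 = 0.7275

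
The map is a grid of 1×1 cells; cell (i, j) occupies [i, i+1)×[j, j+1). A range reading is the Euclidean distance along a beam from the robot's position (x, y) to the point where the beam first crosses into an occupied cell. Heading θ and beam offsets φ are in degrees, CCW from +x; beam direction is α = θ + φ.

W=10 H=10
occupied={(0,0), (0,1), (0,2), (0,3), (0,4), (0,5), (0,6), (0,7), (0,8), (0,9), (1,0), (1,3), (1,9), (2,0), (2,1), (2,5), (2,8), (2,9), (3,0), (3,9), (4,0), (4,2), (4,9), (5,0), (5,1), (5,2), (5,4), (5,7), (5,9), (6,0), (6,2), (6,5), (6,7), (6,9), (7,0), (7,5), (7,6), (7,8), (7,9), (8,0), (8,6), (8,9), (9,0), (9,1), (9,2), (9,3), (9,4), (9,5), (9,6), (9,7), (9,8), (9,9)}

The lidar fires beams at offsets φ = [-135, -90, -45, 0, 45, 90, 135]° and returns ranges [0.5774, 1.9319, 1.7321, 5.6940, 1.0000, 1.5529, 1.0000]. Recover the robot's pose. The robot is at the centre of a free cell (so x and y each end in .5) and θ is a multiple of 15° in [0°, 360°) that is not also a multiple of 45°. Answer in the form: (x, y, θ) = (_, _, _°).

Candidates: 48 free-cell centres × 16 headings = 768 poses. Raycast each; keep the one whose scan matches to 4 dp.
  (8.5, 8.5, 15°): beam 1 = 1.7321 ≠ 0.5774 ✗
  (5.5, 5.5, 150°): beam 1 = 0.5176 ≠ 0.5774 ✗
  (2.5, 2.5, 285°): beam 1 = 1.0000 ≠ 0.5774 ✗
  (7.5, 7.5, 210°): beam 1 = 0.5176 ≠ 0.5774 ✗
  (8.5, 2.5, 210°): beam 1 = 1.9319 ≠ 0.5774 ✗
  …
  (1.5, 7.5, 345°): r_1=0.5774, r_2=1.9319, r_3=1.7321, r_4=5.6940, r_5=1.0000, r_6=1.5529, r_7=1.0000 — all match ✓
Only this pose fits every beam.

(x, y, θ) = (1.5, 7.5, 345°)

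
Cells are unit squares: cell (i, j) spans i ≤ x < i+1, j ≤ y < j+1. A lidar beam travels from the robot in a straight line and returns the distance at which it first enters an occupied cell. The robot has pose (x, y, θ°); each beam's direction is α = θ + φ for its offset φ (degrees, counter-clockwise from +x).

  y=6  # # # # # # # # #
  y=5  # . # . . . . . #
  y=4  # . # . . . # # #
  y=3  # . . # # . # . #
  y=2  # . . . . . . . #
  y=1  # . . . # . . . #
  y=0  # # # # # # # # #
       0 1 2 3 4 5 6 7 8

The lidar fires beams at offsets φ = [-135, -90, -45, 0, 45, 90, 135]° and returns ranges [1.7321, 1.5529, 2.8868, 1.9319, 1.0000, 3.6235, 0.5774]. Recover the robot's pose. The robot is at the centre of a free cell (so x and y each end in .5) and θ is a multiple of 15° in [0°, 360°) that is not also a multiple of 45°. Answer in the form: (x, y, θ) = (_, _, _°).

Candidates: 27 free-cell centres × 16 headings = 432 poses. Raycast each; keep the one whose scan matches to 4 dp.
  (6.5, 5.5, 60°): beam 1 = 0.5176 ≠ 1.7321 ✗
  (1.5, 5.5, 195°): beam 1 = 0.5774 ≠ 1.7321 ✗
  (1.5, 2.5, 75°): beam 2 = 2.5882 ≠ 1.5529 ✗
  (7.5, 5.5, 345°): beam 1 = 1.0000 ≠ 1.7321 ✗
  (7.5, 2.5, 255°): beam 1 = 1.0000 ≠ 1.7321 ✗
  …
  (5.5, 4.5, 195°): r_1=1.7321, r_2=1.5529, r_3=2.8868, r_4=1.9319, r_5=1.0000, r_6=3.6235, r_7=0.5774 — all match ✓
Unique over the lattice → pose = (5.5, 4.5, 195°).

(x, y, θ) = (5.5, 4.5, 195°)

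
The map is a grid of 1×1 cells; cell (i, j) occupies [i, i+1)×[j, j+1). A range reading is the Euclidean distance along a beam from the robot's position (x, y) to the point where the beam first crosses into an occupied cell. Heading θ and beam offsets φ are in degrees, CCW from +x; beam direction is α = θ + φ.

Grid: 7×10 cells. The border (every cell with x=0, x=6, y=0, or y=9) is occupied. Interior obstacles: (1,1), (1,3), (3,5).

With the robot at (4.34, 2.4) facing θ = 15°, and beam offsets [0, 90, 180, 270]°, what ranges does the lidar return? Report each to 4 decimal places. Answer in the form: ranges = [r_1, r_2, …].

ranges = [1.7186, 2.6917, 2.4225, 1.4494]

beam 1: φ=0°, α=15°
  dir = (cos 15°, sin 15°) = (0.9659, 0.2588); from cell (4,2)
  next x-line at t=0.6833, next y-line at t=2.3182; Δt_x=1.0353, Δt_y=3.8637
    x: enter (5,2) at t=0.6833
    x: enter (6,2) at t=1.7186 ← occupied
  → r_1 = 1.7186
beam 2: φ=90°, α=105°
  dir = (cos 105°, sin 105°) = (-0.2588, 0.9659); from cell (4,2)
  next x-line at t=1.3137, next y-line at t=0.6212; Δt_x=3.8637, Δt_y=1.0353
    y: enter (4,3) at t=0.6212
    x: enter (3,3) at t=1.3137
    y: enter (3,4) at t=1.6564
    y: enter (3,5) at t=2.6917 ← occupied
  → r_2 = 2.6917
beam 3: φ=180°, α=195°
  dir = (cos 195°, sin 195°) = (-0.9659, -0.2588); from cell (4,2)
  next x-line at t=0.3520, next y-line at t=1.5455; Δt_x=1.0353, Δt_y=3.8637
    x: enter (3,2) at t=0.3520
    x: enter (2,2) at t=1.3873
    y: enter (2,1) at t=1.5455
    x: enter (1,1) at t=2.4225 ← occupied
  → r_3 = 2.4225
beam 4: φ=270°, α=285°
  dir = (cos 285°, sin 285°) = (0.2588, -0.9659); from cell (4,2)
  next x-line at t=2.5500, next y-line at t=0.4141; Δt_x=3.8637, Δt_y=1.0353
    y: enter (4,1) at t=0.4141
    y: enter (4,0) at t=1.4494 ← occupied
  → r_4 = 1.4494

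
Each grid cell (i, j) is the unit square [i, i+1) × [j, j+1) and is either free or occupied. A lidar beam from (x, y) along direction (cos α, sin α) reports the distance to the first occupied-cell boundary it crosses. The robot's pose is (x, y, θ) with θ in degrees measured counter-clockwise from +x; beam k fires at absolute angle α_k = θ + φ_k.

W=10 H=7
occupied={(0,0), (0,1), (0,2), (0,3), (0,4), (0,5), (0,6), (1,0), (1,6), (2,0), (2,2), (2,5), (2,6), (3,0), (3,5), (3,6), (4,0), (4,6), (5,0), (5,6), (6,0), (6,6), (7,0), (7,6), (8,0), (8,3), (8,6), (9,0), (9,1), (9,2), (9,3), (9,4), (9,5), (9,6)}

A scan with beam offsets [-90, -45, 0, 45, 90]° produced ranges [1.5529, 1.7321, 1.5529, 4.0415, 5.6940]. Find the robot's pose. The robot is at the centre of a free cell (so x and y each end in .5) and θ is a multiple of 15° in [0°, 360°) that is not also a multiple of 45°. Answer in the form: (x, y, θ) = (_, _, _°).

Candidates: 36 free-cell centres × 16 headings = 576 poses. Raycast each; keep the one whose scan matches to 4 dp.
  (6.5, 4.5, 345°): beam 1 = 3.6235 ≠ 1.5529 ✗
  (3.5, 1.5, 105°): beam 1 = 5.6940 ≠ 1.5529 ✗
  (3.5, 3.5, 255°): beam 1 = 2.5882 ≠ 1.5529 ✗
  …
  (2.5, 4.5, 255°): r_1=1.5529, r_2=1.7321, r_3=1.5529, r_4=4.0415, r_5=5.6940 — all match ✓
Only this pose fits every beam.

(x, y, θ) = (2.5, 4.5, 255°)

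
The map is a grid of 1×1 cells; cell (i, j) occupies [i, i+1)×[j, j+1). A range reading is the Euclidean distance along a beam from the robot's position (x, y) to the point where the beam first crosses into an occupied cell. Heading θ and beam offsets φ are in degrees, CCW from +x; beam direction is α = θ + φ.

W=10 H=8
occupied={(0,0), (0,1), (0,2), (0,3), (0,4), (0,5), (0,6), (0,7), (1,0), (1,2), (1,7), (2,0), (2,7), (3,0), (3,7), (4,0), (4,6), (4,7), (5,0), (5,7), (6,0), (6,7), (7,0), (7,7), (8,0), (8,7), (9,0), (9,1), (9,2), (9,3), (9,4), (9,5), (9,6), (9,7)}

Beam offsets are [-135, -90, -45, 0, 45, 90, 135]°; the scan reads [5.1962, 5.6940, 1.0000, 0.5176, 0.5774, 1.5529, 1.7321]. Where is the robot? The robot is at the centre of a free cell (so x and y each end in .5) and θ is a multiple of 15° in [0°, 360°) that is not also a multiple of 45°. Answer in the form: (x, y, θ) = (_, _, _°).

(x, y, θ) = (7.5, 1.5, 255°)

The pose lattice has 46·16 = 736 candidates. Test each by forward raycasting.
  (4.5, 2.5, 345°): beam 1 = 3.0000 ≠ 5.1962 ✗
  (5.5, 4.5, 255°): beam 1 = 1.7321 ≠ 5.1962 ✗
  (5.5, 2.5, 300°): beam 1 = 4.6587 ≠ 5.1962 ✗
  …
  (7.5, 1.5, 255°): r_1=5.1962, r_2=5.6940, r_3=1.0000, r_4=0.5176, r_5=0.5774, r_6=1.5529, r_7=1.7321 — all match ✓
No second candidate reproduces the full scan.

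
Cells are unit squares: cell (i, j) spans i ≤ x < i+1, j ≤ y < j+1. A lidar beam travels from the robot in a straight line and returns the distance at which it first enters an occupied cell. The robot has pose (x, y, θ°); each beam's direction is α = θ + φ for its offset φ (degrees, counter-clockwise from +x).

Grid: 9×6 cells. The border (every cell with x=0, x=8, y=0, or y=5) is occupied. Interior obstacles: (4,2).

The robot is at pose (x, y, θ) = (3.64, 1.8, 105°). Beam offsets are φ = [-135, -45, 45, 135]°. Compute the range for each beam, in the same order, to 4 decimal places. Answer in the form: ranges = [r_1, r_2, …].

beam 1: φ=-135°, α=330°
  direction (0.8660, -0.5000); cell (3,1); t to first gridline: x 0.4157, y 1.6000 (then +1.1547 / +2.0000)
    (4,1) via x @ 0.4157
    (5,1) via x @ 1.5704
    (5,0) via y @ 1.6000  # hit
  → r_1 = 1.6000
beam 2: φ=-45°, α=60°
  direction (0.5000, 0.8660); cell (3,1); t to first gridline: x 0.7200, y 0.2309 (then +2.0000 / +1.1547)
    (3,2) via y @ 0.2309
    (4,2) via x @ 0.7200  # hit
  → r_2 = 0.7200
beam 3: φ=45°, α=150°
  direction (-0.8660, 0.5000); cell (3,1); t to first gridline: x 0.7390, y 0.4000 (then +1.1547 / +2.0000)
    (3,2) via y @ 0.4000
    (2,2) via x @ 0.7390
    (1,2) via x @ 1.8937
    (1,3) via y @ 2.4000
    (0,3) via x @ 3.0484  # hit
  → r_3 = 3.0484
beam 4: φ=135°, α=240°
  direction (-0.5000, -0.8660); cell (3,1); t to first gridline: x 1.2800, y 0.9238 (then +2.0000 / +1.1547)
    (3,0) via y @ 0.9238  # hit
  → r_4 = 0.9238

ranges = [1.6000, 0.7200, 3.0484, 0.9238]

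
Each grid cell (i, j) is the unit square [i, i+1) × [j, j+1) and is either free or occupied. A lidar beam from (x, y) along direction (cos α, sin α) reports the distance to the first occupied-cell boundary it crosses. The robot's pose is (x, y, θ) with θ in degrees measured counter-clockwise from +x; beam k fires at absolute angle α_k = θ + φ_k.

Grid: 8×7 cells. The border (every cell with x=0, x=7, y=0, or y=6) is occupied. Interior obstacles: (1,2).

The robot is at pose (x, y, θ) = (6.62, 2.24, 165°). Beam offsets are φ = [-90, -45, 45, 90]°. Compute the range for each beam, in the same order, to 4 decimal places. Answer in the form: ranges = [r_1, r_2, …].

ranges = [1.4682, 4.3417, 2.4800, 1.2837]

beam 1: φ=-90°, α=75°
  direction (0.2588, 0.9659); cell (6,2); t to first gridline: x 1.4682, y 0.7868 (then +3.8637 / +1.0353)
    (6,3) via y @ 0.7868
    (7,3) via x @ 1.4682  # hit
  → r_1 = 1.4682
beam 2: φ=-45°, α=120°
  direction (-0.5000, 0.8660); cell (6,2); t to first gridline: x 1.2400, y 0.8776 (then +2.0000 / +1.1547)
    (6,3) via y @ 0.8776
    (5,3) via x @ 1.2400
    (5,4) via y @ 2.0323
    (5,5) via y @ 3.1870
    (4,5) via x @ 3.2400
    (4,6) via y @ 4.3417  # hit
  → r_2 = 4.3417
beam 3: φ=45°, α=210°
  direction (-0.8660, -0.5000); cell (6,2); t to first gridline: x 0.7159, y 0.4800 (then +1.1547 / +2.0000)
    (6,1) via y @ 0.4800
    (5,1) via x @ 0.7159
    (4,1) via x @ 1.8706
    (4,0) via y @ 2.4800  # hit
  → r_3 = 2.4800
beam 4: φ=90°, α=255°
  direction (-0.2588, -0.9659); cell (6,2); t to first gridline: x 2.3955, y 0.2485 (then +3.8637 / +1.0353)
    (6,1) via y @ 0.2485
    (6,0) via y @ 1.2837  # hit
  → r_4 = 1.2837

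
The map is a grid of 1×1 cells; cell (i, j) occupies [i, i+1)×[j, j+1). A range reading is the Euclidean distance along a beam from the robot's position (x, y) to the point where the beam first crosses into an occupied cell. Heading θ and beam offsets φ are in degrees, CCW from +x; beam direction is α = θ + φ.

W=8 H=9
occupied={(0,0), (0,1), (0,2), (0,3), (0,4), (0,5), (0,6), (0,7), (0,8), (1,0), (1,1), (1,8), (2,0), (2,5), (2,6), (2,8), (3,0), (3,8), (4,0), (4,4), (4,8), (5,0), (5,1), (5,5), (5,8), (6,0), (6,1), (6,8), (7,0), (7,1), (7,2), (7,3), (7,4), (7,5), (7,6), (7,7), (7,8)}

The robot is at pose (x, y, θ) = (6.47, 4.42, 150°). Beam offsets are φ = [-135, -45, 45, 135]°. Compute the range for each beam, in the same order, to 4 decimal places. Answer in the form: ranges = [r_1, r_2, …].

ranges = [0.5487, 3.7063, 1.5219, 2.0478]

beam 1: φ=-135°, α=15°
  dir = (cos 15°, sin 15°) = (0.9659, 0.2588); from cell (6,4)
  next x-line at t=0.5487, next y-line at t=2.2409; Δt_x=1.0353, Δt_y=3.8637
    x: enter (7,4) at t=0.5487 ← occupied
  → r_1 = 0.5487
beam 2: φ=-45°, α=105°
  dir = (cos 105°, sin 105°) = (-0.2588, 0.9659); from cell (6,4)
  next x-line at t=1.8159, next y-line at t=0.6005; Δt_x=3.8637, Δt_y=1.0353
    y: enter (6,5) at t=0.6005
    y: enter (6,6) at t=1.6357
    x: enter (5,6) at t=1.8159
    y: enter (5,7) at t=2.6710
    y: enter (5,8) at t=3.7063 ← occupied
  → r_2 = 3.7063
beam 3: φ=45°, α=195°
  dir = (cos 195°, sin 195°) = (-0.9659, -0.2588); from cell (6,4)
  next x-line at t=0.4866, next y-line at t=1.6228; Δt_x=1.0353, Δt_y=3.8637
    x: enter (5,4) at t=0.4866
    x: enter (4,4) at t=1.5219 ← occupied
  → r_3 = 1.5219
beam 4: φ=135°, α=285°
  dir = (cos 285°, sin 285°) = (0.2588, -0.9659); from cell (6,4)
  next x-line at t=2.0478, next y-line at t=0.4348; Δt_x=3.8637, Δt_y=1.0353
    y: enter (6,3) at t=0.4348
    y: enter (6,2) at t=1.4701
    x: enter (7,2) at t=2.0478 ← occupied
  → r_4 = 2.0478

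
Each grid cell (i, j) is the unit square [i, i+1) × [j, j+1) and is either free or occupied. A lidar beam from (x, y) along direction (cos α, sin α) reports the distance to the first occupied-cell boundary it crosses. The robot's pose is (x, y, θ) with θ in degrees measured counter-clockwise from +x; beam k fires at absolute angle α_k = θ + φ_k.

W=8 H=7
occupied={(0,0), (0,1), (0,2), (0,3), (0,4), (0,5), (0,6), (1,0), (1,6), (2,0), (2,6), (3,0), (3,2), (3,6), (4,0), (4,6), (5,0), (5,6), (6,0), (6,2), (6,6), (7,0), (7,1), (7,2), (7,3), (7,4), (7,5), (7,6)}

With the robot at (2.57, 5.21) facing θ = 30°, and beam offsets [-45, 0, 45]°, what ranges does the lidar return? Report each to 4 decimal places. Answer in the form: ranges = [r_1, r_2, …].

beam 1: φ=-45°, α=345°
  direction (0.9659, -0.2588); cell (2,5); t to first gridline: x 0.4452, y 0.8114 (then +1.0353 / +3.8637)
    (3,5) via x @ 0.4452
    (3,4) via y @ 0.8114
    (4,4) via x @ 1.4804
    (5,4) via x @ 2.5157
    (6,4) via x @ 3.5510
    (7,4) via x @ 4.5863  # hit
  → r_1 = 4.5863
beam 2: φ=0°, α=30°
  direction (0.8660, 0.5000); cell (2,5); t to first gridline: x 0.4965, y 1.5800 (then +1.1547 / +2.0000)
    (3,5) via x @ 0.4965
    (3,6) via y @ 1.5800  # hit
  → r_2 = 1.5800
beam 3: φ=45°, α=75°
  direction (0.2588, 0.9659); cell (2,5); t to first gridline: x 1.6614, y 0.8179 (then +3.8637 / +1.0353)
    (2,6) via y @ 0.8179  # hit
  → r_3 = 0.8179

ranges = [4.5863, 1.5800, 0.8179]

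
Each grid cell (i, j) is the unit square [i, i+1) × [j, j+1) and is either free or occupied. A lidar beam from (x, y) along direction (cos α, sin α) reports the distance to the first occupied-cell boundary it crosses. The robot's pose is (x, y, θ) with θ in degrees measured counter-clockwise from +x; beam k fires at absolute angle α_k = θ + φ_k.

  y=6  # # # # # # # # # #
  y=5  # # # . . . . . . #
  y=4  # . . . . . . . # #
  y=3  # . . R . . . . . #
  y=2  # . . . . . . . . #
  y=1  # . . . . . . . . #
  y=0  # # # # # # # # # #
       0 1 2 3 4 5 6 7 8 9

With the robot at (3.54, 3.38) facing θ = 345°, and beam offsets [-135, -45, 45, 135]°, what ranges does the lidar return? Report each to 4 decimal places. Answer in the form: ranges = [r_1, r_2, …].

ranges = [2.9329, 2.7482, 5.2400, 1.8706]

beam 1: φ=-135°, α=210°
  dir = (cos 210°, sin 210°) = (-0.8660, -0.5000); from cell (3,3)
  next x-line at t=0.6235, next y-line at t=0.7600; Δt_x=1.1547, Δt_y=2.0000
    x: enter (2,3) at t=0.6235
    y: enter (2,2) at t=0.7600
    x: enter (1,2) at t=1.7782
    y: enter (1,1) at t=2.7600
    x: enter (0,1) at t=2.9329 ← occupied
  → r_1 = 2.9329
beam 2: φ=-45°, α=300°
  dir = (cos 300°, sin 300°) = (0.5000, -0.8660); from cell (3,3)
  next x-line at t=0.9200, next y-line at t=0.4388; Δt_x=2.0000, Δt_y=1.1547
    y: enter (3,2) at t=0.4388
    x: enter (4,2) at t=0.9200
    y: enter (4,1) at t=1.5935
    y: enter (4,0) at t=2.7482 ← occupied
  → r_2 = 2.7482
beam 3: φ=45°, α=30°
  dir = (cos 30°, sin 30°) = (0.8660, 0.5000); from cell (3,3)
  next x-line at t=0.5312, next y-line at t=1.2400; Δt_x=1.1547, Δt_y=2.0000
    x: enter (4,3) at t=0.5312
    y: enter (4,4) at t=1.2400
    x: enter (5,4) at t=1.6859
    x: enter (6,4) at t=2.8406
    y: enter (6,5) at t=3.2400
    x: enter (7,5) at t=3.9953
    x: enter (8,5) at t=5.1500
    y: enter (8,6) at t=5.2400 ← occupied
  → r_3 = 5.2400
beam 4: φ=135°, α=120°
  dir = (cos 120°, sin 120°) = (-0.5000, 0.8660); from cell (3,3)
  next x-line at t=1.0800, next y-line at t=0.7159; Δt_x=2.0000, Δt_y=1.1547
    y: enter (3,4) at t=0.7159
    x: enter (2,4) at t=1.0800
    y: enter (2,5) at t=1.8706 ← occupied
  → r_4 = 1.8706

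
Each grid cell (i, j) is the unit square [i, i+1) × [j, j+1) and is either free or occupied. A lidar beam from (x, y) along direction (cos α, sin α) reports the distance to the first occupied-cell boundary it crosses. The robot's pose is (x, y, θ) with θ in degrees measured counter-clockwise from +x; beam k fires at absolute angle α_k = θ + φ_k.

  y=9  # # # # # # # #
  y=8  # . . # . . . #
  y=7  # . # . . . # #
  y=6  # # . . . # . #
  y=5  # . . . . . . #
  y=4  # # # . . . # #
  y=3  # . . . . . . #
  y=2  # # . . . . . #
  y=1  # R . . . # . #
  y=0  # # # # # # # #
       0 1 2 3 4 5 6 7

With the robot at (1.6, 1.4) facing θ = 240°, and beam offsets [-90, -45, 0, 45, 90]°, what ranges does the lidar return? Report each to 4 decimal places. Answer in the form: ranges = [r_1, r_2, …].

ranges = [0.6928, 0.6212, 0.4619, 0.4141, 0.8000]

beam 1: φ=-90°, α=150°
  dir = (cos 150°, sin 150°) = (-0.8660, 0.5000); from cell (1,1)
  next x-line at t=0.6928, next y-line at t=1.2000; Δt_x=1.1547, Δt_y=2.0000
    x: enter (0,1) at t=0.6928 ← occupied
  → r_1 = 0.6928
beam 2: φ=-45°, α=195°
  dir = (cos 195°, sin 195°) = (-0.9659, -0.2588); from cell (1,1)
  next x-line at t=0.6212, next y-line at t=1.5455; Δt_x=1.0353, Δt_y=3.8637
    x: enter (0,1) at t=0.6212 ← occupied
  → r_2 = 0.6212
beam 3: φ=0°, α=240°
  dir = (cos 240°, sin 240°) = (-0.5000, -0.8660); from cell (1,1)
  next x-line at t=1.2000, next y-line at t=0.4619; Δt_x=2.0000, Δt_y=1.1547
    y: enter (1,0) at t=0.4619 ← occupied
  → r_3 = 0.4619
beam 4: φ=45°, α=285°
  dir = (cos 285°, sin 285°) = (0.2588, -0.9659); from cell (1,1)
  next x-line at t=1.5455, next y-line at t=0.4141; Δt_x=3.8637, Δt_y=1.0353
    y: enter (1,0) at t=0.4141 ← occupied
  → r_4 = 0.4141
beam 5: φ=90°, α=330°
  dir = (cos 330°, sin 330°) = (0.8660, -0.5000); from cell (1,1)
  next x-line at t=0.4619, next y-line at t=0.8000; Δt_x=1.1547, Δt_y=2.0000
    x: enter (2,1) at t=0.4619
    y: enter (2,0) at t=0.8000 ← occupied
  → r_5 = 0.8000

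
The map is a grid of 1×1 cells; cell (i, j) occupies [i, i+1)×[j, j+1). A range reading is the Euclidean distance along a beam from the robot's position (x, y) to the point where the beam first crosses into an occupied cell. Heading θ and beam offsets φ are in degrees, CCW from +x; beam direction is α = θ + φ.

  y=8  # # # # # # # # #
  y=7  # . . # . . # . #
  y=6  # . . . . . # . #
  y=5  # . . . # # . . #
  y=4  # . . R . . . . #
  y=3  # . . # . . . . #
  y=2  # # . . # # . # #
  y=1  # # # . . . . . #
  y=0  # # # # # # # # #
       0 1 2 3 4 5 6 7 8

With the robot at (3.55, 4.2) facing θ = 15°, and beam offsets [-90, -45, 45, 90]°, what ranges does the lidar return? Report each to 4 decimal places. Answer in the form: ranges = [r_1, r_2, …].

beam 1: φ=-90°, α=285°
  cosα=0.2588 sinα=-0.9659 | (3,4) | tMaxX 1.7387 tMaxY 0.2071 | tΔX 3.8637 tΔY 1.0353
    t=0.2071 [y] (3,3) — stop
  → r_1 = 0.2071
beam 2: φ=-45°, α=330°
  cosα=0.8660 sinα=-0.5000 | (3,4) | tMaxX 0.5196 tMaxY 0.4000 | tΔX 1.1547 tΔY 2.0000
    t=0.4000 [y] (3,3) — stop
  → r_2 = 0.4000
beam 3: φ=45°, α=60°
  cosα=0.5000 sinα=0.8660 | (3,4) | tMaxX 0.9000 tMaxY 0.9238 | tΔX 2.0000 tΔY 1.1547
    t=0.9000 [x] (4,4)
    t=0.9238 [y] (4,5) — stop
  → r_3 = 0.9238
beam 4: φ=90°, α=105°
  cosα=-0.2588 sinα=0.9659 | (3,4) | tMaxX 2.1250 tMaxY 0.8282 | tΔX 3.8637 tΔY 1.0353
    t=0.8282 [y] (3,5)
    t=1.8635 [y] (3,6)
    t=2.1250 [x] (2,6)
    t=2.8988 [y] (2,7)
    t=3.9340 [y] (2,8) — stop
  → r_4 = 3.9340

ranges = [0.2071, 0.4000, 0.9238, 3.9340]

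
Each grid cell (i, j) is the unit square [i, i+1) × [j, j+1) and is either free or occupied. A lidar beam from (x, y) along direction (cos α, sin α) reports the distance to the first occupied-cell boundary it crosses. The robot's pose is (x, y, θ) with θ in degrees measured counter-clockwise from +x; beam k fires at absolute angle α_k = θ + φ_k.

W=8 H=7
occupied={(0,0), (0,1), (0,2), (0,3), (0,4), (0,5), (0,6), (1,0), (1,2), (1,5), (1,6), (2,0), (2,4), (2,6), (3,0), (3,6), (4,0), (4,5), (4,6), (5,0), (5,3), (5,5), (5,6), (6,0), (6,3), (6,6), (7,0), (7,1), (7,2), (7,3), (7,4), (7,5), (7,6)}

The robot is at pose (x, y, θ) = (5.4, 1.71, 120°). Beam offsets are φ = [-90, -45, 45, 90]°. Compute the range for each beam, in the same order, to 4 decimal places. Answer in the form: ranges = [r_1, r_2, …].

ranges = [1.8475, 1.3355, 3.5199, 1.4200]

beam 1: φ=-90°, α=30°
  cosα=0.8660 sinα=0.5000 | (5,1) | tMaxX 0.6928 tMaxY 0.5800 | tΔX 1.1547 tΔY 2.0000
    t=0.5800 [y] (5,2)
    t=0.6928 [x] (6,2)
    t=1.8475 [x] (7,2) — stop
  → r_1 = 1.8475
beam 2: φ=-45°, α=75°
  cosα=0.2588 sinα=0.9659 | (5,1) | tMaxX 2.3182 tMaxY 0.3002 | tΔX 3.8637 tΔY 1.0353
    t=0.3002 [y] (5,2)
    t=1.3355 [y] (5,3) — stop
  → r_2 = 1.3355
beam 3: φ=45°, α=165°
  cosα=-0.9659 sinα=0.2588 | (5,1) | tMaxX 0.4141 tMaxY 1.1205 | tΔX 1.0353 tΔY 3.8637
    t=0.4141 [x] (4,1)
    t=1.1205 [y] (4,2)
    t=1.4494 [x] (3,2)
    t=2.4847 [x] (2,2)
    t=3.5199 [x] (1,2) — stop
  → r_3 = 3.5199
beam 4: φ=90°, α=210°
  cosα=-0.8660 sinα=-0.5000 | (5,1) | tMaxX 0.4619 tMaxY 1.4200 | tΔX 1.1547 tΔY 2.0000
    t=0.4619 [x] (4,1)
    t=1.4200 [y] (4,0) — stop
  → r_4 = 1.4200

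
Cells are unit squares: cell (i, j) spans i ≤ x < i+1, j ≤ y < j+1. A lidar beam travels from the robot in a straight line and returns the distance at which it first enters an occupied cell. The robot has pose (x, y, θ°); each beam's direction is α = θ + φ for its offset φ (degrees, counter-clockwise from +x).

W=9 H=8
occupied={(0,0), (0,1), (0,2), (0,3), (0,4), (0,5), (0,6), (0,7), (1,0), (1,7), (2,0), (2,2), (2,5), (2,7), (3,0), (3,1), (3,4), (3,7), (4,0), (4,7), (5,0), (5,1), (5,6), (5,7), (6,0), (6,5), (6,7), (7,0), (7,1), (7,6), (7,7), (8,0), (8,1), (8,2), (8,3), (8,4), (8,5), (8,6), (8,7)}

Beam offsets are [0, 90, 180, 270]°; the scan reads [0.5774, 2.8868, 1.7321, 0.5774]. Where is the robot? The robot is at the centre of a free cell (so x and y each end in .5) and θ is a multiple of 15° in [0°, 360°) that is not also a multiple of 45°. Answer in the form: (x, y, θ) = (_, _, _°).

(x, y, θ) = (7.5, 2.5, 30°)

Enumerate (i+0.5, j+0.5, θ) over the 33 free cells and 16 admissible headings. For each, cast all 4 beams and compare to the given ranges.
  (4.5, 4.5, 300°): beam 1 = 2.8868 ≠ 0.5774 ✗
  (2.5, 4.5, 285°): beam 1 = 1.5529 ≠ 0.5774 ✗
  (7.5, 4.5, 330°): beam 2 = 1.0000 ≠ 2.8868 ✗
  (6.5, 6.5, 240°): beam 2 = 0.5774 ≠ 2.8868 ✗
  …
  (7.5, 2.5, 30°): r_1=0.5774, r_2=2.8868, r_3=1.7321, r_4=0.5774 — all match ✓
Only this pose fits every beam.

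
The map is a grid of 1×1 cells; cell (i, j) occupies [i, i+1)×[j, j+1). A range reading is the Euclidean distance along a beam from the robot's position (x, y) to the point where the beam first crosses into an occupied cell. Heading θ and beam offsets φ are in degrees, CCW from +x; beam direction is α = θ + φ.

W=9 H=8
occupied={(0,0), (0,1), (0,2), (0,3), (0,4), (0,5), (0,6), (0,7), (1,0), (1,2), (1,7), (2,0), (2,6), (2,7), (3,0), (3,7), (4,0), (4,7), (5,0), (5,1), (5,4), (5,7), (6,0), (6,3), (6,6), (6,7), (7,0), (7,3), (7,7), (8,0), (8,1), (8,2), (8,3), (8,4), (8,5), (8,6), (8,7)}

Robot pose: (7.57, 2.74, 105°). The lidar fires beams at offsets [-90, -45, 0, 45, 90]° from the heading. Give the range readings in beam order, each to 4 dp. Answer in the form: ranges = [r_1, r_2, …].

beam 1: φ=-90°, α=15°
  cosα=0.9659 sinα=0.2588 | (7,2) | tMaxX 0.4452 tMaxY 1.0046 | tΔX 1.0353 tΔY 3.8637
    t=0.4452 [x] (8,2) — stop
  → r_1 = 0.4452
beam 2: φ=-45°, α=60°
  cosα=0.5000 sinα=0.8660 | (7,2) | tMaxX 0.8600 tMaxY 0.3002 | tΔX 2.0000 tΔY 1.1547
    t=0.3002 [y] (7,3) — stop
  → r_2 = 0.3002
beam 3: φ=0°, α=105°
  cosα=-0.2588 sinα=0.9659 | (7,2) | tMaxX 2.2023 tMaxY 0.2692 | tΔX 3.8637 tΔY 1.0353
    t=0.2692 [y] (7,3) — stop
  → r_3 = 0.2692
beam 4: φ=45°, α=150°
  cosα=-0.8660 sinα=0.5000 | (7,2) | tMaxX 0.6582 tMaxY 0.5200 | tΔX 1.1547 tΔY 2.0000
    t=0.5200 [y] (7,3) — stop
  → r_4 = 0.5200
beam 5: φ=90°, α=195°
  cosα=-0.9659 sinα=-0.2588 | (7,2) | tMaxX 0.5901 tMaxY 2.8591 | tΔX 1.0353 tΔY 3.8637
    t=0.5901 [x] (6,2)
    t=1.6254 [x] (5,2)
    t=2.6607 [x] (4,2)
    t=2.8591 [y] (4,1)
    t=3.6959 [x] (3,1)
    t=4.7312 [x] (2,1)
    t=5.7665 [x] (1,1)
    t=6.7228 [y] (1,0) — stop
  → r_5 = 6.7228

ranges = [0.4452, 0.3002, 0.2692, 0.5200, 6.7228]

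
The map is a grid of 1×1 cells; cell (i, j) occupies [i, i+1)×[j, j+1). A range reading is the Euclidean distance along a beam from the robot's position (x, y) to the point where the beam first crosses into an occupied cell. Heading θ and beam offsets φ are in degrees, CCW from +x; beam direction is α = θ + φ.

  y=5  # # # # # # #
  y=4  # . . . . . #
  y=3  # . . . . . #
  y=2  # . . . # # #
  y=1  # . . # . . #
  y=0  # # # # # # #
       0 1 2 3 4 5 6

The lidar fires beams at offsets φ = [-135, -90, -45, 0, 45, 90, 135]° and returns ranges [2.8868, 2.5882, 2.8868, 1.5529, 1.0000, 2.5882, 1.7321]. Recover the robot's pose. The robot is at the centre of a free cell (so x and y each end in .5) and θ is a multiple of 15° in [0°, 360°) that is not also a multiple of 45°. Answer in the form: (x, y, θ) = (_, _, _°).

Candidates: 17 free-cell centres × 16 headings = 272 poses. Raycast each; keep the one whose scan matches to 4 dp.
  (3.5, 4.5, 105°): beam 2 = 1.9319 ≠ 2.5882 ✗
  (3.5, 3.5, 255°): beam 1 = 1.7321 ≠ 2.8868 ✗
  (2.5, 1.5, 105°): beam 1 = 0.5774 ≠ 2.8868 ✗
  (4.5, 3.5, 255°): beam 1 = 1.7321 ≠ 2.8868 ✗
  …
  (3.5, 3.5, 285°): r_1=2.8868, r_2=2.5882, r_3=2.8868, r_4=1.5529, r_5=1.0000, r_6=2.5882, r_7=1.7321 — all match ✓
Unique over the lattice → pose = (3.5, 3.5, 285°).

(x, y, θ) = (3.5, 3.5, 285°)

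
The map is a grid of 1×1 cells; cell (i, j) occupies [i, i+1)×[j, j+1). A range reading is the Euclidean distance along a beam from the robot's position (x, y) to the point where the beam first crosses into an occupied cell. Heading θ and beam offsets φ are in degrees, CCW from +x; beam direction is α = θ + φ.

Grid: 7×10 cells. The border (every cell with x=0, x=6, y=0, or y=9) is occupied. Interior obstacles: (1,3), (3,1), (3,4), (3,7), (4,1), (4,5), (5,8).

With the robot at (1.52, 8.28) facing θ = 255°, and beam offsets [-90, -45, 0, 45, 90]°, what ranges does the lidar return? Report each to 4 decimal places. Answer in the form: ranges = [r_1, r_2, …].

ranges = [0.5383, 0.6004, 2.0091, 3.7874, 1.5322]

beam 1: φ=-90°, α=165°
  cosα=-0.9659 sinα=0.2588 | (1,8) | tMaxX 0.5383 tMaxY 2.7819 | tΔX 1.0353 tΔY 3.8637
    t=0.5383 [x] (0,8) — stop
  → r_1 = 0.5383
beam 2: φ=-45°, α=210°
  cosα=-0.8660 sinα=-0.5000 | (1,8) | tMaxX 0.6004 tMaxY 0.5600 | tΔX 1.1547 tΔY 2.0000
    t=0.5600 [y] (1,7)
    t=0.6004 [x] (0,7) — stop
  → r_2 = 0.6004
beam 3: φ=0°, α=255°
  cosα=-0.2588 sinα=-0.9659 | (1,8) | tMaxX 2.0091 tMaxY 0.2899 | tΔX 3.8637 tΔY 1.0353
    t=0.2899 [y] (1,7)
    t=1.3252 [y] (1,6)
    t=2.0091 [x] (0,6) — stop
  → r_3 = 2.0091
beam 4: φ=45°, α=300°
  cosα=0.5000 sinα=-0.8660 | (1,8) | tMaxX 0.9600 tMaxY 0.3233 | tΔX 2.0000 tΔY 1.1547
    t=0.3233 [y] (1,7)
    t=0.9600 [x] (2,7)
    t=1.4780 [y] (2,6)
    t=2.6327 [y] (2,5)
    t=2.9600 [x] (3,5)
    t=3.7874 [y] (3,4) — stop
  → r_4 = 3.7874
beam 5: φ=90°, α=345°
  cosα=0.9659 sinα=-0.2588 | (1,8) | tMaxX 0.4969 tMaxY 1.0818 | tΔX 1.0353 tΔY 3.8637
    t=0.4969 [x] (2,8)
    t=1.0818 [y] (2,7)
    t=1.5322 [x] (3,7) — stop
  → r_5 = 1.5322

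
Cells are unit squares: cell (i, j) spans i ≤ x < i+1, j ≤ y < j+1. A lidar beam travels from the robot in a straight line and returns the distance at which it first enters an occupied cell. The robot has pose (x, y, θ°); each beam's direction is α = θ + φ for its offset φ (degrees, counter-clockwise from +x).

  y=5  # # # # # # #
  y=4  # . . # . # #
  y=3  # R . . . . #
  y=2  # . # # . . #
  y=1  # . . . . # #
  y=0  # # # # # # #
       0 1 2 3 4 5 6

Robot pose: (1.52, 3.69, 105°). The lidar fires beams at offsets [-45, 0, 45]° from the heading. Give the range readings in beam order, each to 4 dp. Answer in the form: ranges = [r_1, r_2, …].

ranges = [1.5127, 1.3562, 0.6004]

beam 1: φ=-45°, α=60°
  d=(0.5000,0.8660)  start (1,3)  tX=0.9600 tY=0.3580  stride 1/|dx|=2.0000 1/|dy|=1.1547
    cross y-line → (1,4), t=0.3580
    cross x-line → (2,4), t=0.9600
    cross y-line → (2,5), t=1.5127 (wall)
  → r_1 = 1.5127
beam 2: φ=0°, α=105°
  d=(-0.2588,0.9659)  start (1,3)  tX=2.0091 tY=0.3209  stride 1/|dx|=3.8637 1/|dy|=1.0353
    cross y-line → (1,4), t=0.3209
    cross y-line → (1,5), t=1.3562 (wall)
  → r_2 = 1.3562
beam 3: φ=45°, α=150°
  d=(-0.8660,0.5000)  start (1,3)  tX=0.6004 tY=0.6200  stride 1/|dx|=1.1547 1/|dy|=2.0000
    cross x-line → (0,3), t=0.6004 (wall)
  → r_3 = 0.6004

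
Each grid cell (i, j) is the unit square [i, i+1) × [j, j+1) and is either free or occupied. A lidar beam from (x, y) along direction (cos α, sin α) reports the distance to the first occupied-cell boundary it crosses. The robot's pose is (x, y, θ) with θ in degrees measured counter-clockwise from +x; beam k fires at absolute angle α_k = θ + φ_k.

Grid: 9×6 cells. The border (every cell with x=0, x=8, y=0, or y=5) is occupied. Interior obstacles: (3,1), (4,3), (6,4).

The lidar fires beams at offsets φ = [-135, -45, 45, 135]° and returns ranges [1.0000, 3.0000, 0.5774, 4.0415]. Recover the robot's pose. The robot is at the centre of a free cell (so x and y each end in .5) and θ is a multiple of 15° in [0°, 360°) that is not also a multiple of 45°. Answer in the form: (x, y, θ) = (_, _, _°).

Enumerate (i+0.5, j+0.5, θ) over the 25 free cells and 16 admissible headings. For each, cast all 4 beams and compare to the given ranges.
  (1.5, 1.5, 75°): beam 1 = 0.5774 ≠ 1.0000 ✗
  (6.5, 1.5, 120°): beam 1 = 1.5529 ≠ 1.0000 ✗
  (3.5, 3.5, 165°): beam 1 = 0.5774 ≠ 1.0000 ✗
  (1.5, 4.5, 255°): beam 1 = 0.5774 ≠ 1.0000 ✗
  …
  (4.5, 2.5, 15°): r_1=1.0000, r_2=3.0000, r_3=0.5774, r_4=4.0415 — all match ✓
Only this pose fits every beam.

(x, y, θ) = (4.5, 2.5, 15°)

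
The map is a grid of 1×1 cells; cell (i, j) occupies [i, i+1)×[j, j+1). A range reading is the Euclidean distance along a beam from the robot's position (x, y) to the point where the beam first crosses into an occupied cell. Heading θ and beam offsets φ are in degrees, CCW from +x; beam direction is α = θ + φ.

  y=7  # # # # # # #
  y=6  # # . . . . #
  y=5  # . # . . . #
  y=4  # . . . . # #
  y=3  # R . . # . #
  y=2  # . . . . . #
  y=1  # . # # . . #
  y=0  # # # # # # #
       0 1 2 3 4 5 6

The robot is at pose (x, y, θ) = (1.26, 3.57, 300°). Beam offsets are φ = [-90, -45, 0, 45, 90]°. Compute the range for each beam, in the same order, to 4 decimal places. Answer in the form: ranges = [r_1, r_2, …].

ranges = [0.3002, 1.0046, 1.8129, 4.9072, 5.4733]

beam 1: φ=-90°, α=210°
  direction (-0.8660, -0.5000); cell (1,3); t to first gridline: x 0.3002, y 1.1400 (then +1.1547 / +2.0000)
    (0,3) via x @ 0.3002  # hit
  → r_1 = 0.3002
beam 2: φ=-45°, α=255°
  direction (-0.2588, -0.9659); cell (1,3); t to first gridline: x 1.0046, y 0.5901 (then +3.8637 / +1.0353)
    (1,2) via y @ 0.5901
    (0,2) via x @ 1.0046  # hit
  → r_2 = 1.0046
beam 3: φ=0°, α=300°
  direction (0.5000, -0.8660); cell (1,3); t to first gridline: x 1.4800, y 0.6582 (then +2.0000 / +1.1547)
    (1,2) via y @ 0.6582
    (2,2) via x @ 1.4800
    (2,1) via y @ 1.8129  # hit
  → r_3 = 1.8129
beam 4: φ=45°, α=345°
  direction (0.9659, -0.2588); cell (1,3); t to first gridline: x 0.7661, y 2.2023 (then +1.0353 / +3.8637)
    (2,3) via x @ 0.7661
    (3,3) via x @ 1.8014
    (3,2) via y @ 2.2023
    (4,2) via x @ 2.8367
    (5,2) via x @ 3.8719
    (6,2) via x @ 4.9072  # hit
  → r_4 = 4.9072
beam 5: φ=90°, α=30°
  direction (0.8660, 0.5000); cell (1,3); t to first gridline: x 0.8545, y 0.8600 (then +1.1547 / +2.0000)
    (2,3) via x @ 0.8545
    (2,4) via y @ 0.8600
    (3,4) via x @ 2.0092
    (3,5) via y @ 2.8600
    (4,5) via x @ 3.1639
    (5,5) via x @ 4.3186
    (5,6) via y @ 4.8600
    (6,6) via x @ 5.4733  # hit
  → r_5 = 5.4733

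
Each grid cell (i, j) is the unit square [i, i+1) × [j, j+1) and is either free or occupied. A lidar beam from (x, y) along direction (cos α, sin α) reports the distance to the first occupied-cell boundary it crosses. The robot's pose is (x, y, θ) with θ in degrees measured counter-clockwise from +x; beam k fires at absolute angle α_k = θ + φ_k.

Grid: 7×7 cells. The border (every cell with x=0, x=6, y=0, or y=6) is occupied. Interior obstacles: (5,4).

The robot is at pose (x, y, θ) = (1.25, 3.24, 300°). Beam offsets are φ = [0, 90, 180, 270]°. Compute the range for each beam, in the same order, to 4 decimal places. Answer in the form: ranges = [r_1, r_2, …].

ranges = [2.5865, 5.4848, 0.5000, 0.2887]

beam 1: φ=0°, α=300°
  direction (0.5000, -0.8660); cell (1,3); t to first gridline: x 1.5000, y 0.2771 (then +2.0000 / +1.1547)
    (1,2) via y @ 0.2771
    (1,1) via y @ 1.4318
    (2,1) via x @ 1.5000
    (2,0) via y @ 2.5865  # hit
  → r_1 = 2.5865
beam 2: φ=90°, α=30°
  direction (0.8660, 0.5000); cell (1,3); t to first gridline: x 0.8660, y 1.5200 (then +1.1547 / +2.0000)
    (2,3) via x @ 0.8660
    (2,4) via y @ 1.5200
    (3,4) via x @ 2.0207
    (4,4) via x @ 3.1754
    (4,5) via y @ 3.5200
    (5,5) via x @ 4.3301
    (6,5) via x @ 5.4848  # hit
  → r_2 = 5.4848
beam 3: φ=180°, α=120°
  direction (-0.5000, 0.8660); cell (1,3); t to first gridline: x 0.5000, y 0.8776 (then +2.0000 / +1.1547)
    (0,3) via x @ 0.5000  # hit
  → r_3 = 0.5000
beam 4: φ=270°, α=210°
  direction (-0.8660, -0.5000); cell (1,3); t to first gridline: x 0.2887, y 0.4800 (then +1.1547 / +2.0000)
    (0,3) via x @ 0.2887  # hit
  → r_4 = 0.2887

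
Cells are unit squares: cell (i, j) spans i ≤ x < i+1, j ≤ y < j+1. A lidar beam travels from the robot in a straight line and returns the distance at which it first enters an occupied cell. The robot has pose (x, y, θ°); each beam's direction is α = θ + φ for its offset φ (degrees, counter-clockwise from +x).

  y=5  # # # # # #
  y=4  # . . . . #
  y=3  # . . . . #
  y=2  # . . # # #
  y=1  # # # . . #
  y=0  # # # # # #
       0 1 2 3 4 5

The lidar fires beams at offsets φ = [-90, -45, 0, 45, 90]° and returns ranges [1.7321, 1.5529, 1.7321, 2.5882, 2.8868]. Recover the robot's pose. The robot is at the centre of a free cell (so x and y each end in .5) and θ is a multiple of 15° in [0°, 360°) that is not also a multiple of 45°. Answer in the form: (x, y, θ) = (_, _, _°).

(x, y, θ) = (3.5, 3.5, 120°)

The pose lattice has 12·16 = 192 candidates. Test each by forward raycasting.
  (2.5, 4.5, 120°): beam 1 = 1.0000 ≠ 1.7321 ✗
  (1.5, 2.5, 345°): beam 1 = 0.5176 ≠ 1.7321 ✗
  (2.5, 2.5, 60°): beam 1 = 0.5774 ≠ 1.7321 ✗
  (3.5, 4.5, 30°): beam 3 = 1.0000 ≠ 1.7321 ✗
  (1.5, 2.5, 105°): beam 1 = 1.5529 ≠ 1.7321 ✗
  …
  (3.5, 3.5, 120°): r_1=1.7321, r_2=1.5529, r_3=1.7321, r_4=2.5882, r_5=2.8868 — all match ✓
No second candidate reproduces the full scan.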